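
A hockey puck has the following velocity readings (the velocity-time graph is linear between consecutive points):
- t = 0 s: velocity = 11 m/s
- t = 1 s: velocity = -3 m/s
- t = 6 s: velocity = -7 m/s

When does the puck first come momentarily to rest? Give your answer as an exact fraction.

t = 11/14 s

v changes sign on 0–1 s (from 11 to -3); the graph is linear there, so v = 0 at t = 0 + (-11)·(1 − 0)/(-3 − 11) = 11/14 s.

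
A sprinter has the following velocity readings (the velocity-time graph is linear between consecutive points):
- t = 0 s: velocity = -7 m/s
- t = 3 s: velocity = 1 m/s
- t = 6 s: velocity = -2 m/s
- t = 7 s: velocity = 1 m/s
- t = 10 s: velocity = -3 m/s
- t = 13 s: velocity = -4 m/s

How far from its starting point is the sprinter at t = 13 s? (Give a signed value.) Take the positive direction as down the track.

-24.5 m

Displacement is the signed area under the v-t curve.
0–3 s: ½(-7 + 1)(3) = -9 m
3–6 s: ½(1 + -2)(3) = -1.5 m
6–7 s: ½(-2 + 1)(1) = -0.5 m
7–10 s: ½(1 + -3)(3) = -3 m
10–13 s: ½(-3 + -4)(3) = -10.5 m
Net displacement = -24.5 m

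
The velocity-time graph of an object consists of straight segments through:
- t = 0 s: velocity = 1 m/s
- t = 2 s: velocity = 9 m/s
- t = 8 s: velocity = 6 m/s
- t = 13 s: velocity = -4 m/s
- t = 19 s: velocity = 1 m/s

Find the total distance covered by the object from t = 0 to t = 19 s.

Total distance travelled is ∫|v| dt — sum the magnitudes of each area piece.
0–2 s: |½(1 + 9)(2)| = 10 m
2–8 s: |½(9 + 6)(6)| = 45 m
8–13 s: v = 0 at t = 11 s; triangle areas 9 + 4 = 13 m
13–19 s: v = 0 at t = 17.8 s; triangle areas 9.6 + 0.6 = 10.2 m
Total distance = 78.2 m

78.2 m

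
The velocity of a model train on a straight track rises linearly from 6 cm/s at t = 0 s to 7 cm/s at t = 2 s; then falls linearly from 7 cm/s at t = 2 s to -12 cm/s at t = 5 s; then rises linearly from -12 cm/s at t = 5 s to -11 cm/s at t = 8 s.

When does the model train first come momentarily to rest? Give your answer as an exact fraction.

v changes sign on 2–5 s (from 7 to -12); the graph is linear there, so v = 0 at t = 2 + (-7)·(5 − 2)/(-12 − 7) = 59/19 s.

t = 59/19 s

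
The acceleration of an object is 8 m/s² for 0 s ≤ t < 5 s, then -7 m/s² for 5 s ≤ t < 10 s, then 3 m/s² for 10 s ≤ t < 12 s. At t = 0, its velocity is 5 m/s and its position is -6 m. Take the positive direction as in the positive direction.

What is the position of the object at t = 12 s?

On each constant-a segment, Δv = aΔt and Δx = v₀Δt + ½aΔt²; chain segment to segment.
0–5 s: v starts 5 m/s; Δx = 5·5 + ½·8·5² = 125 m; v ends 45 m/s.
5–10 s: v starts 45 m/s; Δx = 45·5 + ½·-7·5² = 137.5 m; v ends 10 m/s.
10–12 s: v starts 10 m/s; Δx = 10·2 + ½·3·2² = 26 m; v ends 16 m/s.
x(12) = -6 + Σ Δx = 282.5 m.

282.5 m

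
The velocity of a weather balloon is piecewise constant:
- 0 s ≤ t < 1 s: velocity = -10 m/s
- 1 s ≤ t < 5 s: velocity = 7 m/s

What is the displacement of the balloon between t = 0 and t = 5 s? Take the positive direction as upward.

Displacement is the signed area under the v-t curve.
0–1 s: -10 × 1 = -10 m
1–5 s: 7 × 4 = 28 m
Net displacement = 18 m

18 m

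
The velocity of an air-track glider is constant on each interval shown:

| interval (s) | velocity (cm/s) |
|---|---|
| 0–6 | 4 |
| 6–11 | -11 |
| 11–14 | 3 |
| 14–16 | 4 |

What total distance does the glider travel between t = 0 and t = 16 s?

Distance (not displacement) is the total path length: add the absolute areas under v-t.
0–6 s: |4| × 6 = 24 cm
6–11 s: |-11| × 5 = 55 cm
11–14 s: |3| × 3 = 9 cm
14–16 s: |4| × 2 = 8 cm
Total distance = 96 cm

96 cm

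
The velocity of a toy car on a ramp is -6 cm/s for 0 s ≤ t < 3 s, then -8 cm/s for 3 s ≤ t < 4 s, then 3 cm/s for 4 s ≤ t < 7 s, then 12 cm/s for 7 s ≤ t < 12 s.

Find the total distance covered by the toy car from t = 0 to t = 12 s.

95 cm

Distance (not displacement) is the total path length: add the absolute areas under v-t.
0–3 s: |-6| × 3 = 18 cm
3–4 s: |-8| × 1 = 8 cm
4–7 s: |3| × 3 = 9 cm
7–12 s: |12| × 5 = 60 cm
Total distance = 95 cm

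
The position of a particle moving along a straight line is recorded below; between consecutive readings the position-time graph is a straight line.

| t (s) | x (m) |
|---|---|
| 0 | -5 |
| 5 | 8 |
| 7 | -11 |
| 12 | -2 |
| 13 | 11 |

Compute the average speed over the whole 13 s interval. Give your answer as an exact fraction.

54/13 m/s

Average speed = (total path length)/(elapsed time); on a piecewise-linear x-t graph the path length is Σ|Δx|.
0–5 s: |Δx| = |8 − -5| = 13 m
5–7 s: |Δx| = |-11 − 8| = 19 m
7–12 s: |Δx| = |-2 − -11| = 9 m
12–13 s: |Δx| = |11 − -2| = 13 m
Total path = 54 m; average speed = 54/13 = 54/13 m/s.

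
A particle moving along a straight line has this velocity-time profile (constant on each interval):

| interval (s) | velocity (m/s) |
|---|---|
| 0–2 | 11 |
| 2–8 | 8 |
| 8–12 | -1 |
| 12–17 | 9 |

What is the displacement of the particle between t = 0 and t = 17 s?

Displacement is the signed area under the v-t curve.
0–2 s: 11 × 2 = 22 m
2–8 s: 8 × 6 = 48 m
8–12 s: -1 × 4 = -4 m
12–17 s: 9 × 5 = 45 m
Net displacement = 111 m

111 m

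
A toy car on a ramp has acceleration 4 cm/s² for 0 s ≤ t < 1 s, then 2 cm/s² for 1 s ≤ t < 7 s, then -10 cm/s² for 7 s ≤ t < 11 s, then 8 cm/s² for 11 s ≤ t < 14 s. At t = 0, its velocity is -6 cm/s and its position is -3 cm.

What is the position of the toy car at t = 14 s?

On each constant-a segment, Δv = aΔt and Δx = v₀Δt + ½aΔt²; chain segment to segment.
0–1 s: v starts -6 cm/s; Δx = -6·1 + ½·4·1² = -4 cm; v ends -2 cm/s.
1–7 s: v starts -2 cm/s; Δx = -2·6 + ½·2·6² = 24 cm; v ends 10 cm/s.
7–11 s: v starts 10 cm/s; Δx = 10·4 + ½·-10·4² = -40 cm; v ends -30 cm/s.
11–14 s: v starts -30 cm/s; Δx = -30·3 + ½·8·3² = -54 cm; v ends -6 cm/s.
x(14) = -3 + Σ Δx = -77 cm.

-77 cm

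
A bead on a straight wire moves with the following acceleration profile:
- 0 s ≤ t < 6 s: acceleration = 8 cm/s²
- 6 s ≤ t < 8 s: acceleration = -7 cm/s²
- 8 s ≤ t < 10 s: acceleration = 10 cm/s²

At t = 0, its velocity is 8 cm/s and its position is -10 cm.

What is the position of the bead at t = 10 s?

On each constant-a segment, Δv = aΔt and Δx = v₀Δt + ½aΔt²; chain segment to segment.
0–6 s: v starts 8 cm/s; Δx = 8·6 + ½·8·6² = 192 cm; v ends 56 cm/s.
6–8 s: v starts 56 cm/s; Δx = 56·2 + ½·-7·2² = 98 cm; v ends 42 cm/s.
8–10 s: v starts 42 cm/s; Δx = 42·2 + ½·10·2² = 104 cm; v ends 62 cm/s.
x(10) = -10 + Σ Δx = 384 cm.

384 cm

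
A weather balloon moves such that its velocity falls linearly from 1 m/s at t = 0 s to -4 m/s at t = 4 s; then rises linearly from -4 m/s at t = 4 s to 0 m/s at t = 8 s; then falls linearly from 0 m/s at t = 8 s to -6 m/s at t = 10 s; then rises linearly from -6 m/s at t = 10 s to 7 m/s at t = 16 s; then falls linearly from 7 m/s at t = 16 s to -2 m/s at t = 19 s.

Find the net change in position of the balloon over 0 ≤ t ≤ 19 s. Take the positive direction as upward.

-9.5 m

Displacement is the signed area under the v-t curve.
0–4 s: ½(1 + -4)(4) = -6 m
4–8 s: ½(-4 + 0)(4) = -8 m
8–10 s: ½(0 + -6)(2) = -6 m
10–16 s: ½(-6 + 7)(6) = 3 m
16–19 s: ½(7 + -2)(3) = 7.5 m
Net displacement = -9.5 m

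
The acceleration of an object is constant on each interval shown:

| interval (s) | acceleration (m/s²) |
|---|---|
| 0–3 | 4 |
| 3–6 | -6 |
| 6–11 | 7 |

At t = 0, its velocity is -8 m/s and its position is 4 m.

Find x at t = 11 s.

0.5 m

On each constant-a segment, Δv = aΔt and Δx = v₀Δt + ½aΔt²; chain segment to segment.
0–3 s: v starts -8 m/s; Δx = -8·3 + ½·4·3² = -6 m; v ends 4 m/s.
3–6 s: v starts 4 m/s; Δx = 4·3 + ½·-6·3² = -15 m; v ends -14 m/s.
6–11 s: v starts -14 m/s; Δx = -14·5 + ½·7·5² = 17.5 m; v ends 21 m/s.
x(11) = 4 + Σ Δx = 0.5 m.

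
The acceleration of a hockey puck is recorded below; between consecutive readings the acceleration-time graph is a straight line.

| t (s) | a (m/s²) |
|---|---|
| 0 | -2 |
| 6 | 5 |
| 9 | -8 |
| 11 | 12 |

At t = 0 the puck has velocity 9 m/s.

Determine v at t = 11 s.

17.5 m/s

Δv equals the area under the a-t graph; then v = v₀ + Δv.
0–6 s: ½(-2 + 5)(6) = 9 m/s
6–9 s: ½(5 + -8)(3) = -4.5 m/s
9–11 s: ½(-8 + 12)(2) = 4 m/s
Δv = 8.5 m/s, so v(11) = 9 + (8.5) = 17.5 m/s.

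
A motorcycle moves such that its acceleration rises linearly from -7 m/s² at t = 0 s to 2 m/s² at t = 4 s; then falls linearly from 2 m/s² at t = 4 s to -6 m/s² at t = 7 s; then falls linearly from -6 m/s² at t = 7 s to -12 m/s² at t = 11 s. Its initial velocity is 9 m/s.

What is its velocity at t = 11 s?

Δv equals the area under the a-t graph; then v = v₀ + Δv.
0–4 s: ½(-7 + 2)(4) = -10 m/s
4–7 s: ½(2 + -6)(3) = -6 m/s
7–11 s: ½(-6 + -12)(4) = -36 m/s
Δv = -52 m/s, so v(11) = 9 + (-52) = -43 m/s.

-43 m/s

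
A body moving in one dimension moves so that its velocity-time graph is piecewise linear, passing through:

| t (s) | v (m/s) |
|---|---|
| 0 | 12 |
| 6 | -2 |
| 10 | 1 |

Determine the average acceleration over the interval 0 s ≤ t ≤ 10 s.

-1.1 m/s²

Average acceleration = Δv/Δt = (1 − 12)/(10 − 0) = -1.1 m/s².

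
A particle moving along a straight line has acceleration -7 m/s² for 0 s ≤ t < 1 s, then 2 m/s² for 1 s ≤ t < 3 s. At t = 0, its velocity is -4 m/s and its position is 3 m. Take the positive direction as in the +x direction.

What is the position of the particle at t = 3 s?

On each constant-a segment, Δv = aΔt and Δx = v₀Δt + ½aΔt²; chain segment to segment.
0–1 s: v starts -4 m/s; Δx = -4·1 + ½·-7·1² = -7.5 m; v ends -11 m/s.
1–3 s: v starts -11 m/s; Δx = -11·2 + ½·2·2² = -18 m; v ends -7 m/s.
x(3) = 3 + Σ Δx = -22.5 m.

-22.5 m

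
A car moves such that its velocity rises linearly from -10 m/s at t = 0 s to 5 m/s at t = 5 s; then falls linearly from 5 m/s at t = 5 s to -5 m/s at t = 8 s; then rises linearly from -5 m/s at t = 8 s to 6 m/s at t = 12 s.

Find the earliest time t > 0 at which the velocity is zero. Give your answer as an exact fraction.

t = 10/3 s

v changes sign on 0–5 s (from -10 to 5); the graph is linear there, so v = 0 at t = 0 + (10)·(5 − 0)/(5 − -10) = 10/3 s.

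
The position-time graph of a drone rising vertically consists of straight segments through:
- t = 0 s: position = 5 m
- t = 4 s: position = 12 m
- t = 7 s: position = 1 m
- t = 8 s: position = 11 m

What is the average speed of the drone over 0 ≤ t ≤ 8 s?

3.5 m/s

Average speed = (total path length)/(elapsed time); on a piecewise-linear x-t graph the path length is Σ|Δx|.
0–4 s: |Δx| = |12 − 5| = 7 m
4–7 s: |Δx| = |1 − 12| = 11 m
7–8 s: |Δx| = |11 − 1| = 10 m
Total path = 28 m; average speed = 28/8 = 3.5 m/s.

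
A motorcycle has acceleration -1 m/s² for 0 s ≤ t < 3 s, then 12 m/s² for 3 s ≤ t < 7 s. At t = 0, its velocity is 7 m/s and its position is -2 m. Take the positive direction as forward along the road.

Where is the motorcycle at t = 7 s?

On each constant-a segment, Δv = aΔt and Δx = v₀Δt + ½aΔt²; chain segment to segment.
0–3 s: v starts 7 m/s; Δx = 7·3 + ½·-1·3² = 16.5 m; v ends 4 m/s.
3–7 s: v starts 4 m/s; Δx = 4·4 + ½·12·4² = 112 m; v ends 52 m/s.
x(7) = -2 + Σ Δx = 126.5 m.

126.5 m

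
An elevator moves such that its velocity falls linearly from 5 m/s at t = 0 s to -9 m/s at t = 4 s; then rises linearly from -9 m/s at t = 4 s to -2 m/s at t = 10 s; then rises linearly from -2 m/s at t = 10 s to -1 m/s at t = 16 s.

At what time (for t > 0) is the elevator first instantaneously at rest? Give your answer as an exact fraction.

v changes sign on 0–4 s (from 5 to -9); the graph is linear there, so v = 0 at t = 0 + (-5)·(4 − 0)/(-9 − 5) = 10/7 s.

t = 10/7 s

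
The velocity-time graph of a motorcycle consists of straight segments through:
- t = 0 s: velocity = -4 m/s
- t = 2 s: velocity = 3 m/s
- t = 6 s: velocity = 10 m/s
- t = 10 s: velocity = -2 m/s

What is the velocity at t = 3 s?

4.75 m/s

On 2–6 s the graph is linear from 3 to 10 m/s: v(3) = 3 + (10 − 3)·(3 − 2)/(6 − 2) = 4.75 m/s.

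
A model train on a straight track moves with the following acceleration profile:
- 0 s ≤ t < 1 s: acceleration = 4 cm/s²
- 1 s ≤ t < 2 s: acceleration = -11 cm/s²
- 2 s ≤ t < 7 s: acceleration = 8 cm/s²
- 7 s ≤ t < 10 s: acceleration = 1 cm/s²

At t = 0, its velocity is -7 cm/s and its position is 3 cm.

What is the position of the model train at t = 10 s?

102 cm

On each constant-a segment, Δv = aΔt and Δx = v₀Δt + ½aΔt²; chain segment to segment.
0–1 s: v starts -7 cm/s; Δx = -7·1 + ½·4·1² = -5 cm; v ends -3 cm/s.
1–2 s: v starts -3 cm/s; Δx = -3·1 + ½·-11·1² = -8.5 cm; v ends -14 cm/s.
2–7 s: v starts -14 cm/s; Δx = -14·5 + ½·8·5² = 30 cm; v ends 26 cm/s.
7–10 s: v starts 26 cm/s; Δx = 26·3 + ½·1·3² = 82.5 cm; v ends 29 cm/s.
x(10) = 3 + Σ Δx = 102 cm.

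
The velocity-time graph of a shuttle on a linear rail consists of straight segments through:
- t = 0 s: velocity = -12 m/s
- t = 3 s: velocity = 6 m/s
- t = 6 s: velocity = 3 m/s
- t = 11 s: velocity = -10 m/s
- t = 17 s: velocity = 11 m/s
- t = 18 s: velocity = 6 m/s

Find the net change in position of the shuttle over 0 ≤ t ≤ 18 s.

Net displacement equals the area under the velocity-time graph (areas below the axis count negative).
0–3 s: ½(-12 + 6)(3) = -9 m
3–6 s: ½(6 + 3)(3) = 13.5 m
6–11 s: ½(3 + -10)(5) = -17.5 m
11–17 s: ½(-10 + 11)(6) = 3 m
17–18 s: ½(11 + 6)(1) = 8.5 m
Net displacement = -1.5 m

-1.5 m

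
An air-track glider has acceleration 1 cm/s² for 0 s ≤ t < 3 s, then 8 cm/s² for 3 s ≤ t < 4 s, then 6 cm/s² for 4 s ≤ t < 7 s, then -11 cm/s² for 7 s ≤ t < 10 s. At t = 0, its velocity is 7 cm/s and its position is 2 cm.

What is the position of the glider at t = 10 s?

On each constant-a segment, Δv = aΔt and Δx = v₀Δt + ½aΔt²; chain segment to segment.
0–3 s: v starts 7 cm/s; Δx = 7·3 + ½·1·3² = 25.5 cm; v ends 10 cm/s.
3–4 s: v starts 10 cm/s; Δx = 10·1 + ½·8·1² = 14 cm; v ends 18 cm/s.
4–7 s: v starts 18 cm/s; Δx = 18·3 + ½·6·3² = 81 cm; v ends 36 cm/s.
7–10 s: v starts 36 cm/s; Δx = 36·3 + ½·-11·3² = 58.5 cm; v ends 3 cm/s.
x(10) = 2 + Σ Δx = 181 cm.

181 cm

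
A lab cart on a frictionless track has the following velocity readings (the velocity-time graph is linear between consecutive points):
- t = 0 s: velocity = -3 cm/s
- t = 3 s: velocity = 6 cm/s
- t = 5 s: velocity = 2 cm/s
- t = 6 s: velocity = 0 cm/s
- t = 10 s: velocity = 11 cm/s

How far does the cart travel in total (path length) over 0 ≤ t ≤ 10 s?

Total distance travelled is ∫|v| dt — sum the magnitudes of each area piece.
0–3 s: v = 0 at t = 1 s; triangle areas 1.5 + 6 = 7.5 cm
3–5 s: |½(6 + 2)(2)| = 8 cm
5–6 s: |½(2 + 0)(1)| = 1 cm
6–10 s: |½(0 + 11)(4)| = 22 cm
Total distance = 38.5 cm

38.5 cm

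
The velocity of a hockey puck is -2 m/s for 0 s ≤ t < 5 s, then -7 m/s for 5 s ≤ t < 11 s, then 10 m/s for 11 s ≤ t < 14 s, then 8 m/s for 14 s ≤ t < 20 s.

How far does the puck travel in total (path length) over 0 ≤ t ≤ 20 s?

130 m

Total distance travelled is ∫|v| dt — sum the magnitudes of each area piece.
0–5 s: |-2| × 5 = 10 m
5–11 s: |-7| × 6 = 42 m
11–14 s: |10| × 3 = 30 m
14–20 s: |8| × 6 = 48 m
Total distance = 130 m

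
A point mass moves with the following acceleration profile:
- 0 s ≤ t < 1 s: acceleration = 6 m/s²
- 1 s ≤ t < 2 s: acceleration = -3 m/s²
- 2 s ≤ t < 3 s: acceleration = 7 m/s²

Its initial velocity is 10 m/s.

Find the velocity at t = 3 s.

20 m/s

Δv equals the area under the a-t graph; then v = v₀ + Δv.
0–1 s: 6 × 1 = 6 m/s
1–2 s: -3 × 1 = -3 m/s
2–3 s: 7 × 1 = 7 m/s
Δv = 10 m/s, so v(3) = 10 + (10) = 20 m/s.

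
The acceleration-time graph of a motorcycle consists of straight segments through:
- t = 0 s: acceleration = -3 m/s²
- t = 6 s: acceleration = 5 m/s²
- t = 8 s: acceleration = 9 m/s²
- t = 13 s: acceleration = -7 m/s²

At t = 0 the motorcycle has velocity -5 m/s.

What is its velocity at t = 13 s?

Δv equals the area under the a-t graph; then v = v₀ + Δv.
0–6 s: ½(-3 + 5)(6) = 6 m/s
6–8 s: ½(5 + 9)(2) = 14 m/s
8–13 s: ½(9 + -7)(5) = 5 m/s
Δv = 25 m/s, so v(13) = -5 + (25) = 20 m/s.

20 m/s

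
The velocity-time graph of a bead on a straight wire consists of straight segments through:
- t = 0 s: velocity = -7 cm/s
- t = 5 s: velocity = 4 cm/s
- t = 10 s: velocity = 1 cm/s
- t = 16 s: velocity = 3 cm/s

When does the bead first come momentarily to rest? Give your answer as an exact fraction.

t = 35/11 s

v changes sign on 0–5 s (from -7 to 4); the graph is linear there, so v = 0 at t = 0 + (7)·(5 − 0)/(4 − -7) = 35/11 s.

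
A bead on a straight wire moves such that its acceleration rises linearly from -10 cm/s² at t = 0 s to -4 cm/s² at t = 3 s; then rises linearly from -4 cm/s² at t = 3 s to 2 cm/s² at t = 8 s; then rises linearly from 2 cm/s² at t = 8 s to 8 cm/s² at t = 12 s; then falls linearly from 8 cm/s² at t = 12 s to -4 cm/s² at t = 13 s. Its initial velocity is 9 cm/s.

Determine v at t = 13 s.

5 cm/s

Δv equals the area under the a-t graph; then v = v₀ + Δv.
0–3 s: ½(-10 + -4)(3) = -21 cm/s
3–8 s: ½(-4 + 2)(5) = -5 cm/s
8–12 s: ½(2 + 8)(4) = 20 cm/s
12–13 s: ½(8 + -4)(1) = 2 cm/s
Δv = -4 cm/s, so v(13) = 9 + (-4) = 5 cm/s.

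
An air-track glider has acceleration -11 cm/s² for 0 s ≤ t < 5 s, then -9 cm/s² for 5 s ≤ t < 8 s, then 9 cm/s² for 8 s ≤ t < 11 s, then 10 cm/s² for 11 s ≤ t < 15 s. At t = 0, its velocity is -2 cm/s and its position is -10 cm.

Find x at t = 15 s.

-728.5 cm

On each constant-a segment, Δv = aΔt and Δx = v₀Δt + ½aΔt²; chain segment to segment.
0–5 s: v starts -2 cm/s; Δx = -2·5 + ½·-11·5² = -147.5 cm; v ends -57 cm/s.
5–8 s: v starts -57 cm/s; Δx = -57·3 + ½·-9·3² = -211.5 cm; v ends -84 cm/s.
8–11 s: v starts -84 cm/s; Δx = -84·3 + ½·9·3² = -211.5 cm; v ends -57 cm/s.
11–15 s: v starts -57 cm/s; Δx = -57·4 + ½·10·4² = -148 cm; v ends -17 cm/s.
x(15) = -10 + Σ Δx = -728.5 cm.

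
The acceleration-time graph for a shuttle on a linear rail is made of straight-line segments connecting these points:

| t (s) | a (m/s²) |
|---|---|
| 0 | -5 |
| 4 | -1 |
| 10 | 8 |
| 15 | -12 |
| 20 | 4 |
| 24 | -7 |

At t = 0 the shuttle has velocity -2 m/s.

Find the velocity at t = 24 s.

-29 m/s

Δv equals the area under the a-t graph; then v = v₀ + Δv.
0–4 s: ½(-5 + -1)(4) = -12 m/s
4–10 s: ½(-1 + 8)(6) = 21 m/s
10–15 s: ½(8 + -12)(5) = -10 m/s
15–20 s: ½(-12 + 4)(5) = -20 m/s
20–24 s: ½(4 + -7)(4) = -6 m/s
Δv = -27 m/s, so v(24) = -2 + (-27) = -29 m/s.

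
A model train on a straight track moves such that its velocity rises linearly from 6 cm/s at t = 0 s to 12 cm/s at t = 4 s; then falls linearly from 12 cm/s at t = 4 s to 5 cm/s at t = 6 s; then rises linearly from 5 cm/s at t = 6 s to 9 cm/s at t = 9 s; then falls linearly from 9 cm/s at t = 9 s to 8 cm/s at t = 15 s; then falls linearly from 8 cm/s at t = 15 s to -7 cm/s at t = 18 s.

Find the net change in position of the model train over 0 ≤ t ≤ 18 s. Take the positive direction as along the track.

Displacement is the signed area under the v-t curve.
0–4 s: ½(6 + 12)(4) = 36 cm
4–6 s: ½(12 + 5)(2) = 17 cm
6–9 s: ½(5 + 9)(3) = 21 cm
9–15 s: ½(9 + 8)(6) = 51 cm
15–18 s: ½(8 + -7)(3) = 1.5 cm
Net displacement = 126.5 cm

126.5 cm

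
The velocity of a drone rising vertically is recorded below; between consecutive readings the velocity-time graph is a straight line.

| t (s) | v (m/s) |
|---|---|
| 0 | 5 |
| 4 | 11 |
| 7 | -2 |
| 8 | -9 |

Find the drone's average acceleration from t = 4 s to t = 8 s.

Average acceleration = Δv/Δt = (-9 − 11)/(8 − 4) = -5 m/s².

-5 m/s²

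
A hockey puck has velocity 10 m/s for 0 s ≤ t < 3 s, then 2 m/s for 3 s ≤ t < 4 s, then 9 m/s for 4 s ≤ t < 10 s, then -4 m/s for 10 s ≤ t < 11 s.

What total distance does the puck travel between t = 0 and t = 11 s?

90 m

Distance (not displacement) is the total path length: add the absolute areas under v-t.
0–3 s: |10| × 3 = 30 m
3–4 s: |2| × 1 = 2 m
4–10 s: |9| × 6 = 54 m
10–11 s: |-4| × 1 = 4 m
Total distance = 90 m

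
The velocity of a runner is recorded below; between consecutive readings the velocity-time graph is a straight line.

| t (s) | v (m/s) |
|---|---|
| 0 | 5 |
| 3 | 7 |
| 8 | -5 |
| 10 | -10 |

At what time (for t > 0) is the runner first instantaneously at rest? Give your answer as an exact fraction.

t = 71/12 s

v changes sign on 3–8 s (from 7 to -5); the graph is linear there, so v = 0 at t = 3 + (-7)·(8 − 3)/(-5 − 7) = 71/12 s.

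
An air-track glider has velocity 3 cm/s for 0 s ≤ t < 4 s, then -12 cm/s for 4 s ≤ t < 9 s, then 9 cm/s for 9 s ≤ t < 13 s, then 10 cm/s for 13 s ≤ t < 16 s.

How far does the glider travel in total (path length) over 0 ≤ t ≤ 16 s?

138 cm

Distance (not displacement) is the total path length: add the absolute areas under v-t.
0–4 s: |3| × 4 = 12 cm
4–9 s: |-12| × 5 = 60 cm
9–13 s: |9| × 4 = 36 cm
13–16 s: |10| × 3 = 30 cm
Total distance = 138 cm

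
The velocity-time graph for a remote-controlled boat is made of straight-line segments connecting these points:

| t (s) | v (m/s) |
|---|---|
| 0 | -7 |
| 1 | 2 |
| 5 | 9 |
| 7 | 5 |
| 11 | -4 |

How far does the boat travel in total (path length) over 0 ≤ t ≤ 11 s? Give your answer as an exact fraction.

865/18 m

Distance (not displacement) is the total path length: add the absolute areas under v-t.
0–1 s: v = 0 at t = 7/9 s; triangle areas 49/18 + 2/9 = 53/18 m
1–5 s: |½(2 + 9)(4)| = 22 m
5–7 s: |½(9 + 5)(2)| = 14 m
7–11 s: v = 0 at t = 83/9 s; triangle areas 50/9 + 32/9 = 82/9 m
Total distance = 865/18 m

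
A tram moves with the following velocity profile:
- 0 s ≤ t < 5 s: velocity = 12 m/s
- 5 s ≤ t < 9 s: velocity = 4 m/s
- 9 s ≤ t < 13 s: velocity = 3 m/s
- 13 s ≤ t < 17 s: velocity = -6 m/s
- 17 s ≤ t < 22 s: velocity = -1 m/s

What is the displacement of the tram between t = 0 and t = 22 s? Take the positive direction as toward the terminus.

Displacement is the signed area under the v-t curve.
0–5 s: 12 × 5 = 60 m
5–9 s: 4 × 4 = 16 m
9–13 s: 3 × 4 = 12 m
13–17 s: -6 × 4 = -24 m
17–22 s: -1 × 5 = -5 m
Net displacement = 59 m

59 m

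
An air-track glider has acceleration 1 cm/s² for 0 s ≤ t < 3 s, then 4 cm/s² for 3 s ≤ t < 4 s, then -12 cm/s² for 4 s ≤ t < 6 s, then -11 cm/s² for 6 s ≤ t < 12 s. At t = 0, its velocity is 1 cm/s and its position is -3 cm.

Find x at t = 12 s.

On each constant-a segment, Δv = aΔt and Δx = v₀Δt + ½aΔt²; chain segment to segment.
0–3 s: v starts 1 cm/s; Δx = 1·3 + ½·1·3² = 7.5 cm; v ends 4 cm/s.
3–4 s: v starts 4 cm/s; Δx = 4·1 + ½·4·1² = 6 cm; v ends 8 cm/s.
4–6 s: v starts 8 cm/s; Δx = 8·2 + ½·-12·2² = -8 cm; v ends -16 cm/s.
6–12 s: v starts -16 cm/s; Δx = -16·6 + ½·-11·6² = -294 cm; v ends -82 cm/s.
x(12) = -3 + Σ Δx = -291.5 cm.

-291.5 cm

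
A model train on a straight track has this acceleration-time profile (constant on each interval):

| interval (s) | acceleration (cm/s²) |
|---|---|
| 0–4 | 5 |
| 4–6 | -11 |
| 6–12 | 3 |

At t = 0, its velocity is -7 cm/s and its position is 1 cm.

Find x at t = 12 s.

On each constant-a segment, Δv = aΔt and Δx = v₀Δt + ½aΔt²; chain segment to segment.
0–4 s: v starts -7 cm/s; Δx = -7·4 + ½·5·4² = 12 cm; v ends 13 cm/s.
4–6 s: v starts 13 cm/s; Δx = 13·2 + ½·-11·2² = 4 cm; v ends -9 cm/s.
6–12 s: v starts -9 cm/s; Δx = -9·6 + ½·3·6² = 0 cm; v ends 9 cm/s.
x(12) = 1 + Σ Δx = 17 cm.

17 cm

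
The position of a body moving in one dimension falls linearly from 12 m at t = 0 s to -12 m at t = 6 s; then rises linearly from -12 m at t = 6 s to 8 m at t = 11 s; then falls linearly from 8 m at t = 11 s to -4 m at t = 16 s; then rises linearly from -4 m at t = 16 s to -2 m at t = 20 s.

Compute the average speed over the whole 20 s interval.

2.9 m/s

Average speed = (total path length)/(elapsed time); on a piecewise-linear x-t graph the path length is Σ|Δx|.
0–6 s: |Δx| = |-12 − 12| = 24 m
6–11 s: |Δx| = |8 − -12| = 20 m
11–16 s: |Δx| = |-4 − 8| = 12 m
16–20 s: |Δx| = |-2 − -4| = 2 m
Total path = 58 m; average speed = 58/20 = 2.9 m/s.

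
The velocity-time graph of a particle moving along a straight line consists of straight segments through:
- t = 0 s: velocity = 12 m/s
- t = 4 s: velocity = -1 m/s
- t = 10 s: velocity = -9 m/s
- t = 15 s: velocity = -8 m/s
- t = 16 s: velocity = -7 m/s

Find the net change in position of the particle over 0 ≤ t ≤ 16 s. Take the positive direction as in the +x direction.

-58 m

Displacement is the signed area under the v-t curve.
0–4 s: ½(12 + -1)(4) = 22 m
4–10 s: ½(-1 + -9)(6) = -30 m
10–15 s: ½(-9 + -8)(5) = -42.5 m
15–16 s: ½(-8 + -7)(1) = -7.5 m
Net displacement = -58 m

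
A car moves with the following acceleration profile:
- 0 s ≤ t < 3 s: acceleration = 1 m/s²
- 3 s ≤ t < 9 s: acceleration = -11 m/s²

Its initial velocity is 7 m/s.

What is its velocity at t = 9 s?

-56 m/s

Δv equals the area under the a-t graph; then v = v₀ + Δv.
0–3 s: 1 × 3 = 3 m/s
3–9 s: -11 × 6 = -66 m/s
Δv = -63 m/s, so v(9) = 7 + (-63) = -56 m/s.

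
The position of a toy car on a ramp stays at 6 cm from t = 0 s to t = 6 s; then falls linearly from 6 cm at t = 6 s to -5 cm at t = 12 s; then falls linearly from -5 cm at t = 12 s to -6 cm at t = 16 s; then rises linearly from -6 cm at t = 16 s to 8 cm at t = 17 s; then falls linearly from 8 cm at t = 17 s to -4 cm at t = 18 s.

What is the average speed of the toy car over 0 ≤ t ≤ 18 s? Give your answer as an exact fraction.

Average speed = (total path length)/(elapsed time); on a piecewise-linear x-t graph the path length is Σ|Δx|.
0–6 s: |Δx| = |6 − 6| = 0 cm
6–12 s: |Δx| = |-5 − 6| = 11 cm
12–16 s: |Δx| = |-6 − -5| = 1 cm
16–17 s: |Δx| = |8 − -6| = 14 cm
17–18 s: |Δx| = |-4 − 8| = 12 cm
Total path = 38 cm; average speed = 38/18 = 19/9 cm/s.

19/9 cm/s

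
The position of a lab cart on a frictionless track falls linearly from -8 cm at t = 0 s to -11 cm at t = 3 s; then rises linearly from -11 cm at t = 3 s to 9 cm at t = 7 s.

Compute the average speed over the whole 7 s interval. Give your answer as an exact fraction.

Average speed = (total path length)/(elapsed time); on a piecewise-linear x-t graph the path length is Σ|Δx|.
0–3 s: |Δx| = |-11 − -8| = 3 cm
3–7 s: |Δx| = |9 − -11| = 20 cm
Total path = 23 cm; average speed = 23/7 = 23/7 cm/s.

23/7 cm/s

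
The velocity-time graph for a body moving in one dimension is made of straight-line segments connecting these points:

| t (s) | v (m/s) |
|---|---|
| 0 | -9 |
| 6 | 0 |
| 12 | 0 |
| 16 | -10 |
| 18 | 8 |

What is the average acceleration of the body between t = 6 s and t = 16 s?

Average acceleration = Δv/Δt = (-10 − 0)/(16 − 6) = -1 m/s².

-1 m/s²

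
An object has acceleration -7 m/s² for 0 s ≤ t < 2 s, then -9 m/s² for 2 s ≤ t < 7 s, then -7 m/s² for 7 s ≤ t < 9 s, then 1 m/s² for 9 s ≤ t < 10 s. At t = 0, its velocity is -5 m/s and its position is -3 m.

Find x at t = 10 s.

On each constant-a segment, Δv = aΔt and Δx = v₀Δt + ½aΔt²; chain segment to segment.
0–2 s: v starts -5 m/s; Δx = -5·2 + ½·-7·2² = -24 m; v ends -19 m/s.
2–7 s: v starts -19 m/s; Δx = -19·5 + ½·-9·5² = -207.5 m; v ends -64 m/s.
7–9 s: v starts -64 m/s; Δx = -64·2 + ½·-7·2² = -142 m; v ends -78 m/s.
9–10 s: v starts -78 m/s; Δx = -78·1 + ½·1·1² = -77.5 m; v ends -77 m/s.
x(10) = -3 + Σ Δx = -454 m.

-454 m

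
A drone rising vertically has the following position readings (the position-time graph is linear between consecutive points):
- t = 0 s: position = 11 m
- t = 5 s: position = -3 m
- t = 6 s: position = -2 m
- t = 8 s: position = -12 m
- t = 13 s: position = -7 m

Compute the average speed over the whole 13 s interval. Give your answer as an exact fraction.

30/13 m/s

Average speed = (total path length)/(elapsed time); on a piecewise-linear x-t graph the path length is Σ|Δx|.
0–5 s: |Δx| = |-3 − 11| = 14 m
5–6 s: |Δx| = |-2 − -3| = 1 m
6–8 s: |Δx| = |-12 − -2| = 10 m
8–13 s: |Δx| = |-7 − -12| = 5 m
Total path = 30 m; average speed = 30/13 = 30/13 m/s.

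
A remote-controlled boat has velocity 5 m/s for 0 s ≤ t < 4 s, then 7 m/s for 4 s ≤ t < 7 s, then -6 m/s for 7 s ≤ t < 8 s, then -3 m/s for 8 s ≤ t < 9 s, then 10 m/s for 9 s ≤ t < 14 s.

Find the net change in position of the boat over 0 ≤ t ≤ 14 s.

82 m

Net displacement equals the area under the velocity-time graph (areas below the axis count negative).
0–4 s: 5 × 4 = 20 m
4–7 s: 7 × 3 = 21 m
7–8 s: -6 × 1 = -6 m
8–9 s: -3 × 1 = -3 m
9–14 s: 10 × 5 = 50 m
Net displacement = 82 m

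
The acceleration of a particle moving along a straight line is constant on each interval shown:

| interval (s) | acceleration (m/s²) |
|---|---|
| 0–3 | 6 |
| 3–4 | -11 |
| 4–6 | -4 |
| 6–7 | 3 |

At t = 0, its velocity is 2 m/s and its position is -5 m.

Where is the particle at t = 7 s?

On each constant-a segment, Δv = aΔt and Δx = v₀Δt + ½aΔt²; chain segment to segment.
0–3 s: v starts 2 m/s; Δx = 2·3 + ½·6·3² = 33 m; v ends 20 m/s.
3–4 s: v starts 20 m/s; Δx = 20·1 + ½·-11·1² = 14.5 m; v ends 9 m/s.
4–6 s: v starts 9 m/s; Δx = 9·2 + ½·-4·2² = 10 m; v ends 1 m/s.
6–7 s: v starts 1 m/s; Δx = 1·1 + ½·3·1² = 2.5 m; v ends 4 m/s.
x(7) = -5 + Σ Δx = 55 m.

55 m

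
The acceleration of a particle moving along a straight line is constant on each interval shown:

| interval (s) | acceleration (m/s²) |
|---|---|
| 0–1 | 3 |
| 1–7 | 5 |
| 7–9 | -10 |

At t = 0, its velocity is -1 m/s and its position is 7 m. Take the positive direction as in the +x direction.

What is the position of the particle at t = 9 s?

On each constant-a segment, Δv = aΔt and Δx = v₀Δt + ½aΔt²; chain segment to segment.
0–1 s: v starts -1 m/s; Δx = -1·1 + ½·3·1² = 0.5 m; v ends 2 m/s.
1–7 s: v starts 2 m/s; Δx = 2·6 + ½·5·6² = 102 m; v ends 32 m/s.
7–9 s: v starts 32 m/s; Δx = 32·2 + ½·-10·2² = 44 m; v ends 12 m/s.
x(9) = 7 + Σ Δx = 153.5 m.

153.5 m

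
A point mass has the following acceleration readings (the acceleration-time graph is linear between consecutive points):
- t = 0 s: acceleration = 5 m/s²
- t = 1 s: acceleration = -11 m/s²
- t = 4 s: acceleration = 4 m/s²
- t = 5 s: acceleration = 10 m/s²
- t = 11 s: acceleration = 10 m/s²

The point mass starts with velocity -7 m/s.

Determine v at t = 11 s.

Δv equals the area under the a-t graph; then v = v₀ + Δv.
0–1 s: ½(5 + -11)(1) = -3 m/s
1–4 s: ½(-11 + 4)(3) = -10.5 m/s
4–5 s: ½(4 + 10)(1) = 7 m/s
5–11 s: 10 × 6 = 60 m/s
Δv = 53.5 m/s, so v(11) = -7 + (53.5) = 46.5 m/s.

46.5 m/s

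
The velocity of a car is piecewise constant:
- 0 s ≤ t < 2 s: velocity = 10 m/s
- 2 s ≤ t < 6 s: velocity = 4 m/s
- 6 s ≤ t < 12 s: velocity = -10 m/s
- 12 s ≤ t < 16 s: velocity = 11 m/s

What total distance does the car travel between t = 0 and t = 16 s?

140 m

Distance (not displacement) is the total path length: add the absolute areas under v-t.
0–2 s: |10| × 2 = 20 m
2–6 s: |4| × 4 = 16 m
6–12 s: |-10| × 6 = 60 m
12–16 s: |11| × 4 = 44 m
Total distance = 140 m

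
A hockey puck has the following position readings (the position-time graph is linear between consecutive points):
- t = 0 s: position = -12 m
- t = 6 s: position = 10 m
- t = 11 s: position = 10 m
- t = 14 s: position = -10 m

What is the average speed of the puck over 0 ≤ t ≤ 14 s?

Average speed = (total path length)/(elapsed time); on a piecewise-linear x-t graph the path length is Σ|Δx|.
0–6 s: |Δx| = |10 − -12| = 22 m
6–11 s: |Δx| = |10 − 10| = 0 m
11–14 s: |Δx| = |-10 − 10| = 20 m
Total path = 42 m; average speed = 42/14 = 3 m/s.

3 m/s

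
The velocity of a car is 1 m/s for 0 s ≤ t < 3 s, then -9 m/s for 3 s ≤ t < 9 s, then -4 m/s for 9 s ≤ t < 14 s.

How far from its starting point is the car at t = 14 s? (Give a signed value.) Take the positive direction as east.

Net displacement equals the area under the velocity-time graph (areas below the axis count negative).
0–3 s: 1 × 3 = 3 m
3–9 s: -9 × 6 = -54 m
9–14 s: -4 × 5 = -20 m
Net displacement = -71 m

-71 m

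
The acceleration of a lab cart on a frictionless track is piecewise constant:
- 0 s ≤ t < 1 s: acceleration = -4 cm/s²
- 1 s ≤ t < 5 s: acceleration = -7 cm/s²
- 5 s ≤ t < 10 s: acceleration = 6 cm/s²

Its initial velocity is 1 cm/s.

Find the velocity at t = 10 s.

-1 cm/s

Δv equals the area under the a-t graph; then v = v₀ + Δv.
0–1 s: -4 × 1 = -4 cm/s
1–5 s: -7 × 4 = -28 cm/s
5–10 s: 6 × 5 = 30 cm/s
Δv = -2 cm/s, so v(10) = 1 + (-2) = -1 cm/s.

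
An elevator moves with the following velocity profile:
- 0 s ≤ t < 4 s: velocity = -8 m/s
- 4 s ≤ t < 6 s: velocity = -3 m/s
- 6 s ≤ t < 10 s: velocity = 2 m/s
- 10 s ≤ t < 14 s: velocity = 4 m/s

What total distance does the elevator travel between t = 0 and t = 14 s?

62 m

Total distance travelled is ∫|v| dt — sum the magnitudes of each area piece.
0–4 s: |-8| × 4 = 32 m
4–6 s: |-3| × 2 = 6 m
6–10 s: |2| × 4 = 8 m
10–14 s: |4| × 4 = 16 m
Total distance = 62 m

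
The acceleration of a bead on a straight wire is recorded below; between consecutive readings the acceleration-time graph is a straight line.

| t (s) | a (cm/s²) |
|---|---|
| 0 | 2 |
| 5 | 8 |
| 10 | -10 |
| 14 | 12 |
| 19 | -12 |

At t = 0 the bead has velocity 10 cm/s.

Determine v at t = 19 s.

34 cm/s

Δv equals the area under the a-t graph; then v = v₀ + Δv.
0–5 s: ½(2 + 8)(5) = 25 cm/s
5–10 s: ½(8 + -10)(5) = -5 cm/s
10–14 s: ½(-10 + 12)(4) = 4 cm/s
14–19 s: ½(12 + -12)(5) = 0 cm/s
Δv = 24 cm/s, so v(19) = 10 + (24) = 34 cm/s.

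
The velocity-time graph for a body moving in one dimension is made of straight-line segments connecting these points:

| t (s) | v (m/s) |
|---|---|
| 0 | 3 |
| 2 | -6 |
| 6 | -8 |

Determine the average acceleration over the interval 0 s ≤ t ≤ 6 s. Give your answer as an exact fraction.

Average acceleration = Δv/Δt = (-8 − 3)/(6 − 0) = -11/6 m/s².

-11/6 m/s²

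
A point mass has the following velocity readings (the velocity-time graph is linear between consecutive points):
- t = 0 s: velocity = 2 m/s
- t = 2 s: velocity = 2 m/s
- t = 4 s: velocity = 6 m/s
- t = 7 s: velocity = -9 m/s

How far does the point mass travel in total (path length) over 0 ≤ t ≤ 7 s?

Total distance travelled is ∫|v| dt — sum the magnitudes of each area piece.
0–2 s: |2| × 2 = 4 m
2–4 s: |½(2 + 6)(2)| = 8 m
4–7 s: v = 0 at t = 5.2 s; triangle areas 3.6 + 8.1 = 11.7 m
Total distance = 23.7 m

23.7 m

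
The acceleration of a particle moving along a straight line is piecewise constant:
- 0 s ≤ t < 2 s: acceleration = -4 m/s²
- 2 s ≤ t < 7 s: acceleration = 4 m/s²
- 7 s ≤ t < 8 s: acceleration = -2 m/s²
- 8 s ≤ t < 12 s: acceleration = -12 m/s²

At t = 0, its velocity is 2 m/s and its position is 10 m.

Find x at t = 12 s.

-9 m

On each constant-a segment, Δv = aΔt and Δx = v₀Δt + ½aΔt²; chain segment to segment.
0–2 s: v starts 2 m/s; Δx = 2·2 + ½·-4·2² = -4 m; v ends -6 m/s.
2–7 s: v starts -6 m/s; Δx = -6·5 + ½·4·5² = 20 m; v ends 14 m/s.
7–8 s: v starts 14 m/s; Δx = 14·1 + ½·-2·1² = 13 m; v ends 12 m/s.
8–12 s: v starts 12 m/s; Δx = 12·4 + ½·-12·4² = -48 m; v ends -36 m/s.
x(12) = 10 + Σ Δx = -9 m.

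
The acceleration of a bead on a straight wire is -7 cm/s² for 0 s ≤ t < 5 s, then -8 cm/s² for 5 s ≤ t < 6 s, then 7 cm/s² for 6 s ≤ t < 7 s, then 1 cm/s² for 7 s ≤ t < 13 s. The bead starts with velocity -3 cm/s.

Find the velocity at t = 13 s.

Δv equals the area under the a-t graph; then v = v₀ + Δv.
0–5 s: -7 × 5 = -35 cm/s
5–6 s: -8 × 1 = -8 cm/s
6–7 s: 7 × 1 = 7 cm/s
7–13 s: 1 × 6 = 6 cm/s
Δv = -30 cm/s, so v(13) = -3 + (-30) = -33 cm/s.

-33 cm/s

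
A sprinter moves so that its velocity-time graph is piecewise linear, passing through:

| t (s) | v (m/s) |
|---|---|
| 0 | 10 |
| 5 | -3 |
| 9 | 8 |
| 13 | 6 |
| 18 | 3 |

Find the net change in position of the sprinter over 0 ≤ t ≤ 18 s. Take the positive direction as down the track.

Displacement is the signed area under the v-t curve.
0–5 s: ½(10 + -3)(5) = 17.5 m
5–9 s: ½(-3 + 8)(4) = 10 m
9–13 s: ½(8 + 6)(4) = 28 m
13–18 s: ½(6 + 3)(5) = 22.5 m
Net displacement = 78 m

78 m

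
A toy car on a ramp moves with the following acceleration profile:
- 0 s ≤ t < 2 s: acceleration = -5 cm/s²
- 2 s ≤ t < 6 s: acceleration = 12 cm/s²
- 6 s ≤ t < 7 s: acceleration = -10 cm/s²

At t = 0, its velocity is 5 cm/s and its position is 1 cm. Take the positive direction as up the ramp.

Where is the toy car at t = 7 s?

On each constant-a segment, Δv = aΔt and Δx = v₀Δt + ½aΔt²; chain segment to segment.
0–2 s: v starts 5 cm/s; Δx = 5·2 + ½·-5·2² = 0 cm; v ends -5 cm/s.
2–6 s: v starts -5 cm/s; Δx = -5·4 + ½·12·4² = 76 cm; v ends 43 cm/s.
6–7 s: v starts 43 cm/s; Δx = 43·1 + ½·-10·1² = 38 cm; v ends 33 cm/s.
x(7) = 1 + Σ Δx = 115 cm.

115 cm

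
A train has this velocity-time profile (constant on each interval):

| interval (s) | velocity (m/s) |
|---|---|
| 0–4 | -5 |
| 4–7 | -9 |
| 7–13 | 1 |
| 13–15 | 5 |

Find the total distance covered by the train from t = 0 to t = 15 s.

63 m

Distance (not displacement) is the total path length: add the absolute areas under v-t.
0–4 s: |-5| × 4 = 20 m
4–7 s: |-9| × 3 = 27 m
7–13 s: |1| × 6 = 6 m
13–15 s: |5| × 2 = 10 m
Total distance = 63 m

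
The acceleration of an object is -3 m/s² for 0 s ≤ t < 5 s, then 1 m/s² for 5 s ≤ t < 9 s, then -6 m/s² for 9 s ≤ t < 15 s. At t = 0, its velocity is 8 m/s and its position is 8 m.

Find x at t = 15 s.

-135.5 m

On each constant-a segment, Δv = aΔt and Δx = v₀Δt + ½aΔt²; chain segment to segment.
0–5 s: v starts 8 m/s; Δx = 8·5 + ½·-3·5² = 2.5 m; v ends -7 m/s.
5–9 s: v starts -7 m/s; Δx = -7·4 + ½·1·4² = -20 m; v ends -3 m/s.
9–15 s: v starts -3 m/s; Δx = -3·6 + ½·-6·6² = -126 m; v ends -39 m/s.
x(15) = 8 + Σ Δx = -135.5 m.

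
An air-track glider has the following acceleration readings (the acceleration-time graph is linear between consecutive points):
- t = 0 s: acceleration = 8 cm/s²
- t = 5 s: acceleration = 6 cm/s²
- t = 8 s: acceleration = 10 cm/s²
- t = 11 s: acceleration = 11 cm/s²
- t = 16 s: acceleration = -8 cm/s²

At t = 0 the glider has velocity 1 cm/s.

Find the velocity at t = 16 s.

99 cm/s

Δv equals the area under the a-t graph; then v = v₀ + Δv.
0–5 s: ½(8 + 6)(5) = 35 cm/s
5–8 s: ½(6 + 10)(3) = 24 cm/s
8–11 s: ½(10 + 11)(3) = 31.5 cm/s
11–16 s: ½(11 + -8)(5) = 7.5 cm/s
Δv = 98 cm/s, so v(16) = 1 + (98) = 99 cm/s.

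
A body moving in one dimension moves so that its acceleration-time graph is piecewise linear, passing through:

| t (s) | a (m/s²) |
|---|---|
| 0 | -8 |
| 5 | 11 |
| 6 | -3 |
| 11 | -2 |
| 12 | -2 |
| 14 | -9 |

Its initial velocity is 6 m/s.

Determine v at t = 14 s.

Δv equals the area under the a-t graph; then v = v₀ + Δv.
0–5 s: ½(-8 + 11)(5) = 7.5 m/s
5–6 s: ½(11 + -3)(1) = 4 m/s
6–11 s: ½(-3 + -2)(5) = -12.5 m/s
11–12 s: -2 × 1 = -2 m/s
12–14 s: ½(-2 + -9)(2) = -11 m/s
Δv = -14 m/s, so v(14) = 6 + (-14) = -8 m/s.

-8 m/s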